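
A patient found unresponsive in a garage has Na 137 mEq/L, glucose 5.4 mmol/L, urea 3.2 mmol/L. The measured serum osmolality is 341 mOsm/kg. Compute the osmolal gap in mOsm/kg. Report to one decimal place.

58.4 mOsm/kg

Calculated osmolality = 2·Na + glucose + urea
= 2·137 + 5.4 + 3.2
= 274 + 5.40 + 3.20
= 282.6 mOsm/kg ≈ 282.6 mOsm/kg
Osmolar gap = measured − calculated = 341 − 282.6 = 58.4 mOsm/kg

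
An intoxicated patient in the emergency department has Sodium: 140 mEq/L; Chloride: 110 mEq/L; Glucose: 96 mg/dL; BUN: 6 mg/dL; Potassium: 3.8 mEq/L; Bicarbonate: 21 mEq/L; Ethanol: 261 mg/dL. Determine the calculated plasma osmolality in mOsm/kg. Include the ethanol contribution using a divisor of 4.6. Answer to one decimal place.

344.2 mOsm/kg

Calculated osmolality = 2·Na + glucose/18 + BUN/2.8 + ethanol/4.6
= 2·140 + 96/18 + 6/2.8 + 261/4.6
= 280 + 5.33 + 2.14 + 56.74
= 344.21 mOsm/kg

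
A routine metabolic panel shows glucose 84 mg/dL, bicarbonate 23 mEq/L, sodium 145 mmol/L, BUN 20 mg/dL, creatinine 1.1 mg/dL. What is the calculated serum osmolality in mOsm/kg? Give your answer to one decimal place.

Calculated osmolality = 2·Na + glucose/18 + BUN/2.8
= 2·145 + 84/18 + 20/2.8
= 290 + 4.67 + 7.14
= 301.81 mOsm/kg

301.8 mOsm/kg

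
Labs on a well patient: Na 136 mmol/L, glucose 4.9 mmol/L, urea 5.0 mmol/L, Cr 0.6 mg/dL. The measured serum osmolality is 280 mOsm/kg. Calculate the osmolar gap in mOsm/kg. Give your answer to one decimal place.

Calculated osmolality = 2·Na + glucose + urea
= 2·136 + 4.9 + 5
= 272 + 4.90 + 5
= 281.9 mOsm/kg ≈ 281.9 mOsm/kg
Osmolar gap = measured − calculated = 280 − 281.9 = -1.9 mOsm/kg

-1.9 mOsm/kg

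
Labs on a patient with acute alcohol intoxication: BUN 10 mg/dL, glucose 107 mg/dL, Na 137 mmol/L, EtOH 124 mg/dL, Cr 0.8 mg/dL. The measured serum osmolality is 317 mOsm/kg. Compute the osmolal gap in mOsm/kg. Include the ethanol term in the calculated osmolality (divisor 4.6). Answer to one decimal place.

Calculated osmolality = 2·Na + glucose/18 + BUN/2.8 + ethanol/4.6
= 2·137 + 107/18 + 10/2.8 + 124/4.6
= 274 + 5.94 + 3.57 + 26.96
= 310.47 mOsm/kg ≈ 310.5 mOsm/kg
Osmolar gap = measured − calculated = 317 − 310.5 = 6.5 mOsm/kg

6.5 mOsm/kg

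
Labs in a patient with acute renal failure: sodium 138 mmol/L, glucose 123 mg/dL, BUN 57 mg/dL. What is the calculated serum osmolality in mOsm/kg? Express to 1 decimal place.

Calculated osmolality = 2·Na + glucose/18 + BUN/2.8
= 2·138 + 123/18 + 57/2.8
= 276 + 6.83 + 20.36
= 303.19 mOsm/kg

303.2 mOsm/kg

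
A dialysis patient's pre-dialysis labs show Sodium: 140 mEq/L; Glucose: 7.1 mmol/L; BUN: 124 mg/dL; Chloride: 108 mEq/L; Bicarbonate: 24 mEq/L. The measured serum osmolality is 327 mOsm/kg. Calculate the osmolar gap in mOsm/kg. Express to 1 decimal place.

-4.4 mOsm/kg

Calculated osmolality = 2·Na + glucose + BUN/2.8
= 2·140 + 7.1 + 124/2.8
= 280 + 7.10 + 44.29
= 331.39 mOsm/kg ≈ 331.4 mOsm/kg
Osmolar gap = measured − calculated = 327 − 331.4 = -4.4 mOsm/kg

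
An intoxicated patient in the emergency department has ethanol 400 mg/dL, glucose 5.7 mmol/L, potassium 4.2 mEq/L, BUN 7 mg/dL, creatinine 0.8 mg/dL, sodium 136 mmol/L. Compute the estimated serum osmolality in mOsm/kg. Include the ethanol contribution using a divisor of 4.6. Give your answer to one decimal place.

367.2 mOsm/kg

Calculated osmolality = 2·Na + glucose + BUN/2.8 + ethanol/4.6
= 2·136 + 5.7 + 7/2.8 + 400/4.6
= 272 + 5.70 + 2.50 + 86.96
= 367.16 mOsm/kg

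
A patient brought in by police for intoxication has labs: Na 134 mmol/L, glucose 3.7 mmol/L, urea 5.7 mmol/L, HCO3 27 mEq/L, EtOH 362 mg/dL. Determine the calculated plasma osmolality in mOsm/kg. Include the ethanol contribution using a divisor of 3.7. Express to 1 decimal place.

375.2 mOsm/kg

Calculated osmolality = 2·Na + glucose + urea + ethanol/3.7
= 2·134 + 3.7 + 5.7 + 362/3.7
= 268 + 3.70 + 5.70 + 97.84
= 375.24 mOsm/kg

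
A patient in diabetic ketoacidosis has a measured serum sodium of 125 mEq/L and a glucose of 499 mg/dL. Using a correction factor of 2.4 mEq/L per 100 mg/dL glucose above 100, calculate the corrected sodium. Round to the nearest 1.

135 mEq/L

Corrected Na = measured Na + 2.4 · (glucose − 100)/100
= 125 + 2.4 · (499 − 100)/100
= 125 + 9.6
= 134.6 mEq/L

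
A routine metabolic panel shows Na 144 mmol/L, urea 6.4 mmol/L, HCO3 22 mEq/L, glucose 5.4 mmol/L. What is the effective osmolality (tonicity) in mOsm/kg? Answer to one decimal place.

293.4 mOsm/kg

Effective osmolality excludes urea (freely permeant across cell membranes):
2·Na + glucose
= 2·144 + 5.4
= 288 + 5.4
= 293.4 mOsm/kg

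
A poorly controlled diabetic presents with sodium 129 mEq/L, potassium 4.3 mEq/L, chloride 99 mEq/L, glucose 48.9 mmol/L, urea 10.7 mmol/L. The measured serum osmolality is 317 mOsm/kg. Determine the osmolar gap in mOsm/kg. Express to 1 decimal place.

-0.6 mOsm/kg

Calculated osmolality = 2·Na + glucose + urea
= 2·129 + 48.9 + 10.7
= 258 + 48.90 + 10.70
= 317.6 mOsm/kg ≈ 317.6 mOsm/kg
Osmolar gap = measured − calculated = 317 − 317.6 = -0.6 mOsm/kg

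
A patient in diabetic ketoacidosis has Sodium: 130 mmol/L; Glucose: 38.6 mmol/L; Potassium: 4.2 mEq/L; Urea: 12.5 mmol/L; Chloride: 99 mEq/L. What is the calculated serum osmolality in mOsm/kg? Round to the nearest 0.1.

311.1 mOsm/kg

Calculated osmolality = 2·Na + glucose + urea
= 2·130 + 38.6 + 12.5
= 260 + 38.60 + 12.50
= 311.1 mOsm/kg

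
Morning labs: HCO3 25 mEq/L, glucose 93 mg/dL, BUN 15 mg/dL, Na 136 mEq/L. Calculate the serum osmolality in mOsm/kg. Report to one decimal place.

282.5 mOsm/kg

Calculated osmolality = 2·Na + glucose/18 + BUN/2.8
= 2·136 + 93/18 + 15/2.8
= 272 + 5.17 + 5.36
= 282.53 mOsm/kg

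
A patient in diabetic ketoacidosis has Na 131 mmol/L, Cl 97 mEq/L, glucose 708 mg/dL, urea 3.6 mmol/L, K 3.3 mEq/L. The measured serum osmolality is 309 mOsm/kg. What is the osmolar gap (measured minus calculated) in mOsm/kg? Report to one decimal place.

Calculated osmolality = 2·Na + glucose/18 + urea
= 2·131 + 708/18 + 3.6
= 262 + 39.33 + 3.60
= 304.93 mOsm/kg ≈ 304.9 mOsm/kg
Osmolar gap = measured − calculated = 309 − 304.9 = 4.1 mOsm/kg

4.1 mOsm/kg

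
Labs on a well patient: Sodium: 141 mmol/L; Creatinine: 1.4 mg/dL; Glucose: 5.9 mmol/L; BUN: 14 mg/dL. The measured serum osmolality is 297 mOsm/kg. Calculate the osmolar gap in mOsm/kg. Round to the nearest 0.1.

4.1 mOsm/kg

Calculated osmolality = 2·Na + glucose + BUN/2.8
= 2·141 + 5.9 + 14/2.8
= 282 + 5.90 + 5
= 292.9 mOsm/kg ≈ 292.9 mOsm/kg
Osmolar gap = measured − calculated = 297 − 292.9 = 4.1 mOsm/kg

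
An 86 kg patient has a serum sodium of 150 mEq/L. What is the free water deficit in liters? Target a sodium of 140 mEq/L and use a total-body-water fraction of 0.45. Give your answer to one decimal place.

2.8 L

TBW = 0.45 · 86 = 38.7 L
Free water deficit = TBW · (Na/140 − 1)
= 38.7 · (150/140 − 1)
= 38.7 · 0.0714
= 2.76 L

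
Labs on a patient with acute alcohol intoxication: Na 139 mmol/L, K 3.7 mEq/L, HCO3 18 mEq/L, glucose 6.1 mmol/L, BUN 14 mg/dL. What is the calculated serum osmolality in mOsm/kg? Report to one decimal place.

289.1 mOsm/kg

Calculated osmolality = 2·Na + glucose + BUN/2.8
= 2·139 + 6.1 + 14/2.8
= 278 + 6.10 + 5
= 289.1 mOsm/kg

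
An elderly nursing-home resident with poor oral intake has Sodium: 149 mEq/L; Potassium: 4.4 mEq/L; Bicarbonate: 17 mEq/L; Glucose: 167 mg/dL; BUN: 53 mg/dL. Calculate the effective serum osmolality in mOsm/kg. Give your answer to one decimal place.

Effective osmolality excludes urea (freely permeant across cell membranes):
2·Na + glucose/18
= 2·149 + 167/18
= 298 + 9.28
= 307.28 mOsm/kg

307.3 mOsm/kg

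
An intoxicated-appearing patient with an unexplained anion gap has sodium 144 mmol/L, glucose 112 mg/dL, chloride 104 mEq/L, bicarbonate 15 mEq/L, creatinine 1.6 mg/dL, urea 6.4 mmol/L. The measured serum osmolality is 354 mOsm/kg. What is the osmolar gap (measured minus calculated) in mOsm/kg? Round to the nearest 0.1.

Calculated osmolality = 2·Na + glucose/18 + urea
= 2·144 + 112/18 + 6.4
= 288 + 6.22 + 6.40
= 300.62 mOsm/kg ≈ 300.6 mOsm/kg
Osmolar gap = measured − calculated = 354 − 300.6 = 53.4 mOsm/kg

53.4 mOsm/kg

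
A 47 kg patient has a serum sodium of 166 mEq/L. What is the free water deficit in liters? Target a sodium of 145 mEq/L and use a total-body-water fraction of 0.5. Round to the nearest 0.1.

TBW = 0.5 · 47 = 23.5 L
Free water deficit = TBW · (Na/145 − 1)
= 23.5 · (166/145 − 1)
= 23.5 · 0.1448
= 3.4 L

3.4 L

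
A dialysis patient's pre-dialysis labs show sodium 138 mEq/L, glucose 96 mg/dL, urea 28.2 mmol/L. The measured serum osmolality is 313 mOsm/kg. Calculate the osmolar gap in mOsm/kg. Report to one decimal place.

Calculated osmolality = 2·Na + glucose/18 + urea
= 2·138 + 96/18 + 28.2
= 276 + 5.33 + 28.20
= 309.53 mOsm/kg ≈ 309.5 mOsm/kg
Osmolar gap = measured − calculated = 313 − 309.5 = 3.5 mOsm/kg

3.5 mOsm/kg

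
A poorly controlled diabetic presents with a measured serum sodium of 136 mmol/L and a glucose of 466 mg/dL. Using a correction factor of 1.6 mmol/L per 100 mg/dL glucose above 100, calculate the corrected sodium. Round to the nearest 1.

Corrected Na = measured Na + 1.6 · (glucose − 100)/100
= 136 + 1.6 · (466 − 100)/100
= 136 + 5.9
= 141.9 mmol/L

142 mmol/L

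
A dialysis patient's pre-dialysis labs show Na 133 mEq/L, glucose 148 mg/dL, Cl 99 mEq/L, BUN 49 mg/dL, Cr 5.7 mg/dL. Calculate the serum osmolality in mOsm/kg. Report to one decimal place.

Calculated osmolality = 2·Na + glucose/18 + BUN/2.8
= 2·133 + 148/18 + 49/2.8
= 266 + 8.22 + 17.50
= 291.72 mOsm/kg

291.7 mOsm/kg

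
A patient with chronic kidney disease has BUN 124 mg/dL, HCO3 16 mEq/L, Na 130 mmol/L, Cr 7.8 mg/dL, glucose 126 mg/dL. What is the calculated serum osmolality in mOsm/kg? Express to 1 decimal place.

Calculated osmolality = 2·Na + glucose/18 + BUN/2.8
= 2·130 + 126/18 + 124/2.8
= 260 + 7 + 44.29
= 311.29 mOsm/kg

311.3 mOsm/kg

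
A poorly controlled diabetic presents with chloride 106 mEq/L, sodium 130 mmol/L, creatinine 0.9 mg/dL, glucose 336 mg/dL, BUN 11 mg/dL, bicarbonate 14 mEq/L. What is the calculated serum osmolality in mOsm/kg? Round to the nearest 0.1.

282.6 mOsm/kg

Calculated osmolality = 2·Na + glucose/18 + BUN/2.8
= 2·130 + 336/18 + 11/2.8
= 260 + 18.67 + 3.93
= 282.6 mOsm/kg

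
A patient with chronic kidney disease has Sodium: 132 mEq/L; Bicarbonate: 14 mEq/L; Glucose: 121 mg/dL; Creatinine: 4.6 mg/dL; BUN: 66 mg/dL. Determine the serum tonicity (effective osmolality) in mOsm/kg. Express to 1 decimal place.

270.7 mOsm/kg

Effective osmolality excludes urea (freely permeant across cell membranes):
2·Na + glucose/18
= 2·132 + 121/18
= 264 + 6.72
= 270.72 mOsm/kg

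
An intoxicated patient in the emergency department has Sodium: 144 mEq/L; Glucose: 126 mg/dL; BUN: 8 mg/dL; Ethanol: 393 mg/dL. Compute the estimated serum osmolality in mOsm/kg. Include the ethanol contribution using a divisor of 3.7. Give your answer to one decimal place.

404.1 mOsm/kg

Calculated osmolality = 2·Na + glucose/18 + BUN/2.8 + ethanol/3.7
= 2·144 + 126/18 + 8/2.8 + 393/3.7
= 288 + 7 + 2.86 + 106.22
= 404.08 mOsm/kg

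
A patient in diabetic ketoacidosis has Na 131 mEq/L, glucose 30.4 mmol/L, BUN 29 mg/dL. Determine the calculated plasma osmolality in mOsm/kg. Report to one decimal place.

302.8 mOsm/kg

Calculated osmolality = 2·Na + glucose + BUN/2.8
= 2·131 + 30.4 + 29/2.8
= 262 + 30.40 + 10.36
= 302.76 mOsm/kg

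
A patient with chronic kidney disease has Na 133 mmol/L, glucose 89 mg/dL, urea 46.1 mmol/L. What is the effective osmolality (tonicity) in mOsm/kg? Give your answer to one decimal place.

Effective osmolality excludes urea (freely permeant across cell membranes):
2·Na + glucose/18
= 2·133 + 89/18
= 266 + 4.94
= 270.94 mOsm/kg

270.9 mOsm/kg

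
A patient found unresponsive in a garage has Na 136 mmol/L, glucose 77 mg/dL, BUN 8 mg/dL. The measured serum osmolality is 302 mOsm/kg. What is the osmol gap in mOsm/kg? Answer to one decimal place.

Calculated osmolality = 2·Na + glucose/18 + BUN/2.8
= 2·136 + 77/18 + 8/2.8
= 272 + 4.28 + 2.86
= 279.14 mOsm/kg ≈ 279.1 mOsm/kg
Osmolar gap = measured − calculated = 302 − 279.1 = 22.9 mOsm/kg

22.9 mOsm/kg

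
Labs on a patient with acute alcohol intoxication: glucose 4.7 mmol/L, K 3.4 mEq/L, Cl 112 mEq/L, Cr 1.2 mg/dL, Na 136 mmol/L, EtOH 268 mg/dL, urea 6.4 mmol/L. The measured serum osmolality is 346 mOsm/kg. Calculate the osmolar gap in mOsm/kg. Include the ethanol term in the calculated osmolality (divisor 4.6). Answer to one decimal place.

Calculated osmolality = 2·Na + glucose + urea + ethanol/4.6
= 2·136 + 4.7 + 6.4 + 268/4.6
= 272 + 4.70 + 6.40 + 58.26
= 341.36 mOsm/kg ≈ 341.4 mOsm/kg
Osmolar gap = measured − calculated = 346 − 341.4 = 4.6 mOsm/kg

4.6 mOsm/kg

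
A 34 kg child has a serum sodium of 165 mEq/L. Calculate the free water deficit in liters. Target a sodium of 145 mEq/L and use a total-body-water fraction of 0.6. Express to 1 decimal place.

TBW = 0.6 · 34 = 20.4 L
Free water deficit = TBW · (Na/145 − 1)
= 20.4 · (165/145 − 1)
= 20.4 · 0.1379
= 2.81 L

2.8 L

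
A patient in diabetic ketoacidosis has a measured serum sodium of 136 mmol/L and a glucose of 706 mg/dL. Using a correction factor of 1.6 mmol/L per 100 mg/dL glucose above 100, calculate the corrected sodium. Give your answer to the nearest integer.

Corrected Na = measured Na + 1.6 · (glucose − 100)/100
= 136 + 1.6 · (706 − 100)/100
= 136 + 9.7
= 145.7 mmol/L

146 mmol/L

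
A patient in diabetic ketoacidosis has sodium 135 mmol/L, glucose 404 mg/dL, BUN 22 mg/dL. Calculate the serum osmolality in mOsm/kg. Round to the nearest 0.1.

Calculated osmolality = 2·Na + glucose/18 + BUN/2.8
= 2·135 + 404/18 + 22/2.8
= 270 + 22.44 + 7.86
= 300.3 mOsm/kg

300.3 mOsm/kg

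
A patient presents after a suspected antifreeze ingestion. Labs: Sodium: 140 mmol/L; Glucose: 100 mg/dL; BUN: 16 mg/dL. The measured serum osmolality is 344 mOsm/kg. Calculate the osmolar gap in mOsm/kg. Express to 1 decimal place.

52.7 mOsm/kg

Calculated osmolality = 2·Na + glucose/18 + BUN/2.8
= 2·140 + 100/18 + 16/2.8
= 280 + 5.56 + 5.71
= 291.27 mOsm/kg ≈ 291.3 mOsm/kg
Osmolar gap = measured − calculated = 344 − 291.3 = 52.7 mOsm/kg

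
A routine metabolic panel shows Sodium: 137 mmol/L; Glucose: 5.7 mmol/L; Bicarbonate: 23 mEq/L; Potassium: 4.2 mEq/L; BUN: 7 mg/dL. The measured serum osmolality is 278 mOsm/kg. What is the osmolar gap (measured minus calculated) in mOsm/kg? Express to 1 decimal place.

Calculated osmolality = 2·Na + glucose + BUN/2.8
= 2·137 + 5.7 + 7/2.8
= 274 + 5.70 + 2.50
= 282.2 mOsm/kg ≈ 282.2 mOsm/kg
Osmolar gap = measured − calculated = 278 − 282.2 = -4.2 mOsm/kg

-4.2 mOsm/kg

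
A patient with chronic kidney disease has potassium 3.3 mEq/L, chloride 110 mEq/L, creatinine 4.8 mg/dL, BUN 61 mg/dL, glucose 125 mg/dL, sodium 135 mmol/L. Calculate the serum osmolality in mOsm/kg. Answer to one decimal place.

Calculated osmolality = 2·Na + glucose/18 + BUN/2.8
= 2·135 + 125/18 + 61/2.8
= 270 + 6.94 + 21.79
= 298.73 mOsm/kg

298.7 mOsm/kg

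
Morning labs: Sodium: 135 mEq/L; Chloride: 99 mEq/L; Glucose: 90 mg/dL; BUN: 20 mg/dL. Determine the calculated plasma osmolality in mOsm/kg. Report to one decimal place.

Calculated osmolality = 2·Na + glucose/18 + BUN/2.8
= 2·135 + 90/18 + 20/2.8
= 270 + 5 + 7.14
= 282.14 mOsm/kg

282.1 mOsm/kg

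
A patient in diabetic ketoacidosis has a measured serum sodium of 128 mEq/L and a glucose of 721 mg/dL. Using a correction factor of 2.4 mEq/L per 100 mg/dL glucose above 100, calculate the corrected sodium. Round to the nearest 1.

143 mEq/L

Corrected Na = measured Na + 2.4 · (glucose − 100)/100
= 128 + 2.4 · (721 − 100)/100
= 128 + 14.9
= 142.9 mEq/L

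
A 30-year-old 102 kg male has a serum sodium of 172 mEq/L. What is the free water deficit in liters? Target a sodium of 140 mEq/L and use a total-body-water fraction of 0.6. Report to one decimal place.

TBW = 0.6 · 102 = 61.2 L
Free water deficit = TBW · (Na/140 − 1)
= 61.2 · (172/140 − 1)
= 61.2 · 0.2286
= 13.99 L

14.0 L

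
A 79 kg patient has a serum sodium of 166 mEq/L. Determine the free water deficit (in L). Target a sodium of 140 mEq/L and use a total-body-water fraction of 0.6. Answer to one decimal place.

8.8 L

TBW = 0.6 · 79 = 47.4 L
Free water deficit = TBW · (Na/140 − 1)
= 47.4 · (166/140 − 1)
= 47.4 · 0.1857
= 8.8 L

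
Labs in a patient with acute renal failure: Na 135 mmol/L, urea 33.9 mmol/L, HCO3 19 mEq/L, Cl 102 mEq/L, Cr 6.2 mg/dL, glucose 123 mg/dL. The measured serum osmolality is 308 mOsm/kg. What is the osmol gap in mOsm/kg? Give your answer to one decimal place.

Calculated osmolality = 2·Na + glucose/18 + urea
= 2·135 + 123/18 + 33.9
= 270 + 6.83 + 33.90
= 310.73 mOsm/kg ≈ 310.7 mOsm/kg
Osmolar gap = measured − calculated = 308 − 310.7 = -2.7 mOsm/kg

-2.7 mOsm/kg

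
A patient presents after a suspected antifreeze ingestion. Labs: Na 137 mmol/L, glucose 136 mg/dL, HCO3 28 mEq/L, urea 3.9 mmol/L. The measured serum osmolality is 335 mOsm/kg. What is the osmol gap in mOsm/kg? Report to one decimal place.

Calculated osmolality = 2·Na + glucose/18 + urea
= 2·137 + 136/18 + 3.9
= 274 + 7.56 + 3.90
= 285.46 mOsm/kg ≈ 285.5 mOsm/kg
Osmolar gap = measured − calculated = 335 − 285.5 = 49.5 mOsm/kg

49.5 mOsm/kg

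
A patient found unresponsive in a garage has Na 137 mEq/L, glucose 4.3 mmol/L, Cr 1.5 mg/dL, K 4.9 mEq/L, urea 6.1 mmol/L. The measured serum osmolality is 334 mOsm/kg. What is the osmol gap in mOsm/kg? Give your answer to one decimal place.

Calculated osmolality = 2·Na + glucose + urea
= 2·137 + 4.3 + 6.1
= 274 + 4.30 + 6.10
= 284.4 mOsm/kg ≈ 284.4 mOsm/kg
Osmolar gap = measured − calculated = 334 − 284.4 = 49.6 mOsm/kg

49.6 mOsm/kg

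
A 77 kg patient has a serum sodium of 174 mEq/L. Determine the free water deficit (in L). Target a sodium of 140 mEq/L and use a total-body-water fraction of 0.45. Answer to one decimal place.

8.4 L

TBW = 0.45 · 77 = 34.65 L
Free water deficit = TBW · (Na/140 − 1)
= 34.65 · (174/140 − 1)
= 34.65 · 0.2429
= 8.42 L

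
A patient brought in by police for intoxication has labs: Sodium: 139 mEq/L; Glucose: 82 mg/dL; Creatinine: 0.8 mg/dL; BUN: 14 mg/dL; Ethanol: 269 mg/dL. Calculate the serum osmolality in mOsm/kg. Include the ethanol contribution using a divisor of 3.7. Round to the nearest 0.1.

360.3 mOsm/kg

Calculated osmolality = 2·Na + glucose/18 + BUN/2.8 + ethanol/3.7
= 2·139 + 82/18 + 14/2.8 + 269/3.7
= 278 + 4.56 + 5 + 72.70
= 360.26 mOsm/kg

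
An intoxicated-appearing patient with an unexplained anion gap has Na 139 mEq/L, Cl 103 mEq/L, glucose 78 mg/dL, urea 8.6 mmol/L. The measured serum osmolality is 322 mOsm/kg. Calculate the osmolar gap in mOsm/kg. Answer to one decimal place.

31.1 mOsm/kg

Calculated osmolality = 2·Na + glucose/18 + urea
= 2·139 + 78/18 + 8.6
= 278 + 4.33 + 8.60
= 290.93 mOsm/kg ≈ 290.9 mOsm/kg
Osmolar gap = measured − calculated = 322 − 290.9 = 31.1 mOsm/kg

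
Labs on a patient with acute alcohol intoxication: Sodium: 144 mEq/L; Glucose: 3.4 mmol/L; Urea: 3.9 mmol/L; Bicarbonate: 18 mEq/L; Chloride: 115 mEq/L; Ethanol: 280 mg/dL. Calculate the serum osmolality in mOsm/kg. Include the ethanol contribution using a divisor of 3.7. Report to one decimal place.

371.0 mOsm/kg

Calculated osmolality = 2·Na + glucose + urea + ethanol/3.7
= 2·144 + 3.4 + 3.9 + 280/3.7
= 288 + 3.40 + 3.90 + 75.68
= 370.98 mOsm/kg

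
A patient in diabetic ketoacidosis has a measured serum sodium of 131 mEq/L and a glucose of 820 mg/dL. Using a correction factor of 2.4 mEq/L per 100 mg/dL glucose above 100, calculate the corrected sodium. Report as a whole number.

Corrected Na = measured Na + 2.4 · (glucose − 100)/100
= 131 + 2.4 · (820 − 100)/100
= 131 + 17.3
= 148.3 mEq/L

148 mEq/L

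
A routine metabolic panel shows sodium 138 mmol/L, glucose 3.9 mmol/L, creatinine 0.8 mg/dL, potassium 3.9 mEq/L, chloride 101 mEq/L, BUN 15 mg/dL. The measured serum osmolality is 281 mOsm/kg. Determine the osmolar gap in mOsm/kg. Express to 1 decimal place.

Calculated osmolality = 2·Na + glucose + BUN/2.8
= 2·138 + 3.9 + 15/2.8
= 276 + 3.90 + 5.36
= 285.26 mOsm/kg ≈ 285.3 mOsm/kg
Osmolar gap = measured − calculated = 281 − 285.3 = -4.3 mOsm/kg

-4.3 mOsm/kg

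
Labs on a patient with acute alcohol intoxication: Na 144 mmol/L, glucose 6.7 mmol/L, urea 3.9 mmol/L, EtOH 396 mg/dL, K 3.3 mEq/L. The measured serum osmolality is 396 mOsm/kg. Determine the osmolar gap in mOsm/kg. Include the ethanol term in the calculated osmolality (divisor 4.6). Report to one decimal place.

11.3 mOsm/kg

Calculated osmolality = 2·Na + glucose + urea + ethanol/4.6
= 2·144 + 6.7 + 3.9 + 396/4.6
= 288 + 6.70 + 3.90 + 86.09
= 384.69 mOsm/kg ≈ 384.7 mOsm/kg
Osmolar gap = measured − calculated = 396 − 384.7 = 11.3 mOsm/kg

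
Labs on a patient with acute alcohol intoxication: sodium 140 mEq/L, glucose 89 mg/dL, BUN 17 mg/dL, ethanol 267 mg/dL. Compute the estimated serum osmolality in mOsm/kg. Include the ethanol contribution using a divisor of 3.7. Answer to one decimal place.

Calculated osmolality = 2·Na + glucose/18 + BUN/2.8 + ethanol/3.7
= 2·140 + 89/18 + 17/2.8 + 267/3.7
= 280 + 4.94 + 6.07 + 72.16
= 363.17 mOsm/kg

363.2 mOsm/kg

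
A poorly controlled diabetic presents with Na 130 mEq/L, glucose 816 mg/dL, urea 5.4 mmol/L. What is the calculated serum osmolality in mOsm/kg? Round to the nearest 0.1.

Calculated osmolality = 2·Na + glucose/18 + urea
= 2·130 + 816/18 + 5.4
= 260 + 45.33 + 5.40
= 310.73 mOsm/kg

310.7 mOsm/kg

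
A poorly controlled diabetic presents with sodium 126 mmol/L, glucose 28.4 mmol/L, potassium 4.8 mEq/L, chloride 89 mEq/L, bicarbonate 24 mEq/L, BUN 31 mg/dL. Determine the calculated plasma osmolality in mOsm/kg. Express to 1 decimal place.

Calculated osmolality = 2·Na + glucose + BUN/2.8
= 2·126 + 28.4 + 31/2.8
= 252 + 28.40 + 11.07
= 291.47 mOsm/kg

291.5 mOsm/kg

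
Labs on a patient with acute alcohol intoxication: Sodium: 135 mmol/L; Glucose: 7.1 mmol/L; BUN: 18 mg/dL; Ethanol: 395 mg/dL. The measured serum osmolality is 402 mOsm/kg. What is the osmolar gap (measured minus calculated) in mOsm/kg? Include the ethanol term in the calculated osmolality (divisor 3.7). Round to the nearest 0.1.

11.7 mOsm/kg

Calculated osmolality = 2·Na + glucose + BUN/2.8 + ethanol/3.7
= 2·135 + 7.1 + 18/2.8 + 395/3.7
= 270 + 7.10 + 6.43 + 106.76
= 390.29 mOsm/kg ≈ 390.3 mOsm/kg
Osmolar gap = measured − calculated = 402 − 390.3 = 11.7 mOsm/kg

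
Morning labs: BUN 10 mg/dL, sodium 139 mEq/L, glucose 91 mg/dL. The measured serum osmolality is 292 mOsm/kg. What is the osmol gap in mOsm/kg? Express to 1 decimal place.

5.4 mOsm/kg

Calculated osmolality = 2·Na + glucose/18 + BUN/2.8
= 2·139 + 91/18 + 10/2.8
= 278 + 5.06 + 3.57
= 286.63 mOsm/kg ≈ 286.6 mOsm/kg
Osmolar gap = measured − calculated = 292 − 286.6 = 5.4 mOsm/kg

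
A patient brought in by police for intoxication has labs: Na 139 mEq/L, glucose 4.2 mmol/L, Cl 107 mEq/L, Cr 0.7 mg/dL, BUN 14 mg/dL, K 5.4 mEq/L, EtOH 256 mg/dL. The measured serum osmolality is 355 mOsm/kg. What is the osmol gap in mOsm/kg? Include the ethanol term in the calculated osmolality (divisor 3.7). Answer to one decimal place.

Calculated osmolality = 2·Na + glucose + BUN/2.8 + ethanol/3.7
= 2·139 + 4.2 + 14/2.8 + 256/3.7
= 278 + 4.20 + 5 + 69.19
= 356.39 mOsm/kg ≈ 356.4 mOsm/kg
Osmolar gap = measured − calculated = 355 − 356.4 = -1.4 mOsm/kg

-1.4 mOsm/kg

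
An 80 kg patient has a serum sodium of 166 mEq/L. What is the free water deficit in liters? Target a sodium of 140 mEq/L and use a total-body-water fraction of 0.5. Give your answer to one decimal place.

7.4 L

TBW = 0.5 · 80 = 40 L
Free water deficit = TBW · (Na/140 − 1)
= 40 · (166/140 − 1)
= 40 · 0.1857
= 7.43 L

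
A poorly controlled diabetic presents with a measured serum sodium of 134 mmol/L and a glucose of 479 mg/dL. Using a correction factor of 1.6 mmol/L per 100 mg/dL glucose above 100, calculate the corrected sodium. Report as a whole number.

140 mmol/L

Corrected Na = measured Na + 1.6 · (glucose − 100)/100
= 134 + 1.6 · (479 − 100)/100
= 134 + 6.1
= 140.1 mmol/L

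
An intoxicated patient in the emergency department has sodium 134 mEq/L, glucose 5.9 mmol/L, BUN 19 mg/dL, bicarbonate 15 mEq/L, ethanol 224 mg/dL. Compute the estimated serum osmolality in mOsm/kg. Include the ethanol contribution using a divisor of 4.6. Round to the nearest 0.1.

329.4 mOsm/kg

Calculated osmolality = 2·Na + glucose + BUN/2.8 + ethanol/4.6
= 2·134 + 5.9 + 19/2.8 + 224/4.6
= 268 + 5.90 + 6.79 + 48.70
= 329.39 mOsm/kg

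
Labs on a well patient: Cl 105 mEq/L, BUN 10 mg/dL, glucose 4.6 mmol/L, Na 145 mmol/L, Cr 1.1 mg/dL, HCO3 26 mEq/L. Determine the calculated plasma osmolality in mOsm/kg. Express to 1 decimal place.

Calculated osmolality = 2·Na + glucose + BUN/2.8
= 2·145 + 4.6 + 10/2.8
= 290 + 4.60 + 3.57
= 298.17 mOsm/kg

298.2 mOsm/kg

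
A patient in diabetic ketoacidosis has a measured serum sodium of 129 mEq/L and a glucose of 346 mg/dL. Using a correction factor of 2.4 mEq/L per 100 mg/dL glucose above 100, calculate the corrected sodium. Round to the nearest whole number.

Corrected Na = measured Na + 2.4 · (glucose − 100)/100
= 129 + 2.4 · (346 − 100)/100
= 129 + 5.9
= 134.9 mEq/L

135 mEq/L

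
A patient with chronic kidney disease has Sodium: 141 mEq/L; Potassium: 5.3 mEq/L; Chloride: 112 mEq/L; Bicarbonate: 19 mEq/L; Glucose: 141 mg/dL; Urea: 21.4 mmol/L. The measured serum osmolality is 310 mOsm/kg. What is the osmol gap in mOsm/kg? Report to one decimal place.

Calculated osmolality = 2·Na + glucose/18 + urea
= 2·141 + 141/18 + 21.4
= 282 + 7.83 + 21.40
= 311.23 mOsm/kg ≈ 311.2 mOsm/kg
Osmolar gap = measured − calculated = 310 − 311.2 = -1.2 mOsm/kg

-1.2 mOsm/kg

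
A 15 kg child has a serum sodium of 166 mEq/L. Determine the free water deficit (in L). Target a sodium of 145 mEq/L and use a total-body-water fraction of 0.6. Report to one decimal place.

TBW = 0.6 · 15 = 9 L
Free water deficit = TBW · (Na/145 − 1)
= 9 · (166/145 − 1)
= 9 · 0.1448
= 1.3 L

1.3 L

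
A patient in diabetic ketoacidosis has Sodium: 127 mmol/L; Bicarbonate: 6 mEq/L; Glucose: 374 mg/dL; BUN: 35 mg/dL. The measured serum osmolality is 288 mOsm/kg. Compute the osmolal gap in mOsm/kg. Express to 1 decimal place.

Calculated osmolality = 2·Na + glucose/18 + BUN/2.8
= 2·127 + 374/18 + 35/2.8
= 254 + 20.78 + 12.50
= 287.28 mOsm/kg ≈ 287.3 mOsm/kg
Osmolar gap = measured − calculated = 288 − 287.3 = 0.7 mOsm/kg

0.7 mOsm/kg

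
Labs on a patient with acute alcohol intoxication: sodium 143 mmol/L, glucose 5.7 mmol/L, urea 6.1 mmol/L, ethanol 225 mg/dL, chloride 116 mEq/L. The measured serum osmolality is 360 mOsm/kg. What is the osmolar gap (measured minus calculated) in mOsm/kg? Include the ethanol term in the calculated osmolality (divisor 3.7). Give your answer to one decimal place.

1.4 mOsm/kg

Calculated osmolality = 2·Na + glucose + urea + ethanol/3.7
= 2·143 + 5.7 + 6.1 + 225/3.7
= 286 + 5.70 + 6.10 + 60.81
= 358.61 mOsm/kg ≈ 358.6 mOsm/kg
Osmolar gap = measured − calculated = 360 − 358.6 = 1.4 mOsm/kg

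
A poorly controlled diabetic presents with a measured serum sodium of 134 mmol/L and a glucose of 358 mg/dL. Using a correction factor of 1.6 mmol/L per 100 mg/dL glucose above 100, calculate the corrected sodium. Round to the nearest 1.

Corrected Na = measured Na + 1.6 · (glucose − 100)/100
= 134 + 1.6 · (358 − 100)/100
= 134 + 4.1
= 138.1 mmol/L

138 mmol/L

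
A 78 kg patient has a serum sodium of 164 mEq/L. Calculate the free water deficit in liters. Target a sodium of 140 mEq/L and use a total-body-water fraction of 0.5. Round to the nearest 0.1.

TBW = 0.5 · 78 = 39 L
Free water deficit = TBW · (Na/140 − 1)
= 39 · (164/140 − 1)
= 39 · 0.1714
= 6.68 L

6.7 L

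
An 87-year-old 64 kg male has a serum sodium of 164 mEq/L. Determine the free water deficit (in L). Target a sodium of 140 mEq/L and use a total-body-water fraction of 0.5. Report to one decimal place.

TBW = 0.5 · 64 = 32 L
Free water deficit = TBW · (Na/140 − 1)
= 32 · (164/140 − 1)
= 32 · 0.1714
= 5.48 L

5.5 L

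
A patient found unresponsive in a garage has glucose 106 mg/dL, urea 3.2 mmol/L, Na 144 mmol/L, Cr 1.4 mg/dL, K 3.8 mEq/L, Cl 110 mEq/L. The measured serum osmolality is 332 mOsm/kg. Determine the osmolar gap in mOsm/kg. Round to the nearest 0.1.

Calculated osmolality = 2·Na + glucose/18 + urea
= 2·144 + 106/18 + 3.2
= 288 + 5.89 + 3.20
= 297.09 mOsm/kg ≈ 297.1 mOsm/kg
Osmolar gap = measured − calculated = 332 − 297.1 = 34.9 mOsm/kg

34.9 mOsm/kg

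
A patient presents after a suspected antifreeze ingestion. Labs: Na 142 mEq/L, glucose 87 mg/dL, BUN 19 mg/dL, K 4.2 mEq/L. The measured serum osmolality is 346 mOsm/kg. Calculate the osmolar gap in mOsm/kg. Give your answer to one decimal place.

50.4 mOsm/kg

Calculated osmolality = 2·Na + glucose/18 + BUN/2.8
= 2·142 + 87/18 + 19/2.8
= 284 + 4.83 + 6.79
= 295.62 mOsm/kg ≈ 295.6 mOsm/kg
Osmolar gap = measured − calculated = 346 − 295.6 = 50.4 mOsm/kg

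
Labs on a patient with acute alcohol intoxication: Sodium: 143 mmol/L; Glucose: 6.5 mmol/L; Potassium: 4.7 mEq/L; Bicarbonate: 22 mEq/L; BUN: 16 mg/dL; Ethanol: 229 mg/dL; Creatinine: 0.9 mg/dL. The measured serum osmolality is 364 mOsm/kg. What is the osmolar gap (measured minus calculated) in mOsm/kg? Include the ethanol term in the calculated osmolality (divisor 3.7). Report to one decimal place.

Calculated osmolality = 2·Na + glucose + BUN/2.8 + ethanol/3.7
= 2·143 + 6.5 + 16/2.8 + 229/3.7
= 286 + 6.50 + 5.71 + 61.89
= 360.1 mOsm/kg ≈ 360.1 mOsm/kg
Osmolar gap = measured − calculated = 364 − 360.1 = 3.9 mOsm/kg

3.9 mOsm/kg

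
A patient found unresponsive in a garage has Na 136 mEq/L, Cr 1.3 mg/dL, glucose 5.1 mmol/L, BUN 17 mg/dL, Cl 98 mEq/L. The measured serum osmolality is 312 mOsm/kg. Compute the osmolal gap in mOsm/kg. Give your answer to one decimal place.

Calculated osmolality = 2·Na + glucose + BUN/2.8
= 2·136 + 5.1 + 17/2.8
= 272 + 5.10 + 6.07
= 283.17 mOsm/kg ≈ 283.2 mOsm/kg
Osmolar gap = measured − calculated = 312 − 283.2 = 28.8 mOsm/kg

28.8 mOsm/kg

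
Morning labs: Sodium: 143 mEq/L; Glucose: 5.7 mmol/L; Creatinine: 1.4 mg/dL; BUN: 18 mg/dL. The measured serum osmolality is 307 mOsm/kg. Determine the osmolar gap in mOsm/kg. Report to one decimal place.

8.9 mOsm/kg

Calculated osmolality = 2·Na + glucose + BUN/2.8
= 2·143 + 5.7 + 18/2.8
= 286 + 5.70 + 6.43
= 298.13 mOsm/kg ≈ 298.1 mOsm/kg
Osmolar gap = measured − calculated = 307 − 298.1 = 8.9 mOsm/kg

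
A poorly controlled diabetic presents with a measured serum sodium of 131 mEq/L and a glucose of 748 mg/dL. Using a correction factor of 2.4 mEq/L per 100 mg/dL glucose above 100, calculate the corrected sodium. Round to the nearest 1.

Corrected Na = measured Na + 2.4 · (glucose − 100)/100
= 131 + 2.4 · (748 − 100)/100
= 131 + 15.6
= 146.6 mEq/L

147 mEq/L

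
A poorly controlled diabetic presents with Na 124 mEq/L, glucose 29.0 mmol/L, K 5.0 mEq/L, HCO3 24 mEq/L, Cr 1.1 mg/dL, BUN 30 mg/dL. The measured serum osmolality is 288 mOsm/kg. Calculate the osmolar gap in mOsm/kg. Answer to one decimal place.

Calculated osmolality = 2·Na + glucose + BUN/2.8
= 2·124 + 29 + 30/2.8
= 248 + 29 + 10.71
= 287.71 mOsm/kg ≈ 287.7 mOsm/kg
Osmolar gap = measured − calculated = 288 − 287.7 = 0.3 mOsm/kg

0.3 mOsm/kg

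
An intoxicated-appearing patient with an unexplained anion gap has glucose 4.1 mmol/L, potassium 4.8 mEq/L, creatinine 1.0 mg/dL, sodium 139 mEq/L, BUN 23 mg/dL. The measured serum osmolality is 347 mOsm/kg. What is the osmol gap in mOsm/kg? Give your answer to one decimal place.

Calculated osmolality = 2·Na + glucose + BUN/2.8
= 2·139 + 4.1 + 23/2.8
= 278 + 4.10 + 8.21
= 290.31 mOsm/kg ≈ 290.3 mOsm/kg
Osmolar gap = measured − calculated = 347 − 290.3 = 56.7 mOsm/kg

56.7 mOsm/kg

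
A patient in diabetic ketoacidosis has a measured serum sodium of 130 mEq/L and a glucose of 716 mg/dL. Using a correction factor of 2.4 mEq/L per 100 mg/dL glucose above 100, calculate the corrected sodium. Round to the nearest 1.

145 mEq/L

Corrected Na = measured Na + 2.4 · (glucose − 100)/100
= 130 + 2.4 · (716 − 100)/100
= 130 + 14.8
= 144.8 mEq/L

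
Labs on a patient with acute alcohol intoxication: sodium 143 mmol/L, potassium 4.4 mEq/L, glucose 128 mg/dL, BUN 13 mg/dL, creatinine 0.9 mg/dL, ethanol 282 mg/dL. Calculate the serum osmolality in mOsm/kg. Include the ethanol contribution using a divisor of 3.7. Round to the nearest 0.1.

Calculated osmolality = 2·Na + glucose/18 + BUN/2.8 + ethanol/3.7
= 2·143 + 128/18 + 13/2.8 + 282/3.7
= 286 + 7.11 + 4.64 + 76.22
= 373.97 mOsm/kg

374.0 mOsm/kg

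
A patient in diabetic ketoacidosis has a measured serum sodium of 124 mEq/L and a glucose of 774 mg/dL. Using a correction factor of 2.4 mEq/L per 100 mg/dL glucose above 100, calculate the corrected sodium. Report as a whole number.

140 mEq/L

Corrected Na = measured Na + 2.4 · (glucose − 100)/100
= 124 + 2.4 · (774 − 100)/100
= 124 + 16.2
= 140.2 mEq/L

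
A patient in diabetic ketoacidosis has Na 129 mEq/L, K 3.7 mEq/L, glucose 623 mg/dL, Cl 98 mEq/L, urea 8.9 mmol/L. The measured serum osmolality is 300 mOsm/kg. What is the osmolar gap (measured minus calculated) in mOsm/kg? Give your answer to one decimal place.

Calculated osmolality = 2·Na + glucose/18 + urea
= 2·129 + 623/18 + 8.9
= 258 + 34.61 + 8.90
= 301.51 mOsm/kg ≈ 301.5 mOsm/kg
Osmolar gap = measured − calculated = 300 − 301.5 = -1.5 mOsm/kg

-1.5 mOsm/kg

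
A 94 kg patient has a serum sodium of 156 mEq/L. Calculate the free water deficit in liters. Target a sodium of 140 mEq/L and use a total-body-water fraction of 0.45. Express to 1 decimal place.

TBW = 0.45 · 94 = 42.3 L
Free water deficit = TBW · (Na/140 − 1)
= 42.3 · (156/140 − 1)
= 42.3 · 0.1143
= 4.83 L

4.8 L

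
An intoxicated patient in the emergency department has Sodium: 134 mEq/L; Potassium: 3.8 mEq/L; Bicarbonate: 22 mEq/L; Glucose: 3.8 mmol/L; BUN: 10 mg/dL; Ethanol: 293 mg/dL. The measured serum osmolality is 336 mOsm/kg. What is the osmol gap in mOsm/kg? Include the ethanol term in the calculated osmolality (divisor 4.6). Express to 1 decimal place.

-3.1 mOsm/kg

Calculated osmolality = 2·Na + glucose + BUN/2.8 + ethanol/4.6
= 2·134 + 3.8 + 10/2.8 + 293/4.6
= 268 + 3.80 + 3.57 + 63.70
= 339.07 mOsm/kg ≈ 339.1 mOsm/kg
Osmolar gap = measured − calculated = 336 − 339.1 = -3.1 mOsm/kg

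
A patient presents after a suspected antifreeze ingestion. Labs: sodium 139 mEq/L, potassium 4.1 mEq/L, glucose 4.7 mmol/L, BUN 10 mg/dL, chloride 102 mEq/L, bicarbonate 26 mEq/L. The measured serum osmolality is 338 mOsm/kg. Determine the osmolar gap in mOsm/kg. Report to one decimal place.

Calculated osmolality = 2·Na + glucose + BUN/2.8
= 2·139 + 4.7 + 10/2.8
= 278 + 4.70 + 3.57
= 286.27 mOsm/kg ≈ 286.3 mOsm/kg
Osmolar gap = measured − calculated = 338 − 286.3 = 51.7 mOsm/kg

51.7 mOsm/kg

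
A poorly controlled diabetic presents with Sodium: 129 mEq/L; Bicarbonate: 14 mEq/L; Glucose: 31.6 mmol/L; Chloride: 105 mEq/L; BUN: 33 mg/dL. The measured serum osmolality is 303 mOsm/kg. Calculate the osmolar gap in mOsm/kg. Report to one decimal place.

1.6 mOsm/kg

Calculated osmolality = 2·Na + glucose + BUN/2.8
= 2·129 + 31.6 + 33/2.8
= 258 + 31.60 + 11.79
= 301.39 mOsm/kg ≈ 301.4 mOsm/kg
Osmolar gap = measured − calculated = 303 − 301.4 = 1.6 mOsm/kg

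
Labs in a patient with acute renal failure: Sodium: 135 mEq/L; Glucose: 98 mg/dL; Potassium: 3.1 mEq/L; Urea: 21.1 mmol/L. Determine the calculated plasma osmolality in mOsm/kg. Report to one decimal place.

Calculated osmolality = 2·Na + glucose/18 + urea
= 2·135 + 98/18 + 21.1
= 270 + 5.44 + 21.10
= 296.54 mOsm/kg

296.5 mOsm/kg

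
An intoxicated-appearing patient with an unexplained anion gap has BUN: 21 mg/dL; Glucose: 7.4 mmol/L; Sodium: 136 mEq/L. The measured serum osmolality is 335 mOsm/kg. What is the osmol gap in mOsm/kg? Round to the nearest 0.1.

Calculated osmolality = 2·Na + glucose + BUN/2.8
= 2·136 + 7.4 + 21/2.8
= 272 + 7.40 + 7.50
= 286.9 mOsm/kg ≈ 286.9 mOsm/kg
Osmolar gap = measured − calculated = 335 − 286.9 = 48.1 mOsm/kg

48.1 mOsm/kg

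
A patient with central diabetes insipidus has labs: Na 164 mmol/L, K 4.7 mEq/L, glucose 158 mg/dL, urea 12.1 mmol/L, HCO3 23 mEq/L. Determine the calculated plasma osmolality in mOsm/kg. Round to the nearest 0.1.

Calculated osmolality = 2·Na + glucose/18 + urea
= 2·164 + 158/18 + 12.1
= 328 + 8.78 + 12.10
= 348.88 mOsm/kg

348.9 mOsm/kg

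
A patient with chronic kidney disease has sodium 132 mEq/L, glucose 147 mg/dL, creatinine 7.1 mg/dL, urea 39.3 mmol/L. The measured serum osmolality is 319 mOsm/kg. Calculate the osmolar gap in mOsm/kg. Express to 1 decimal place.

7.5 mOsm/kg

Calculated osmolality = 2·Na + glucose/18 + urea
= 2·132 + 147/18 + 39.3
= 264 + 8.17 + 39.30
= 311.47 mOsm/kg ≈ 311.5 mOsm/kg
Osmolar gap = measured − calculated = 319 − 311.5 = 7.5 mOsm/kg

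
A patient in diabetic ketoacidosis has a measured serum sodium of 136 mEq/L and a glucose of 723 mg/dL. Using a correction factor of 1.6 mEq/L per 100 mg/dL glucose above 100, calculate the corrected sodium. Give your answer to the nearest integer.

146 mEq/L

Corrected Na = measured Na + 1.6 · (glucose − 100)/100
= 136 + 1.6 · (723 − 100)/100
= 136 + 10
= 146 mEq/L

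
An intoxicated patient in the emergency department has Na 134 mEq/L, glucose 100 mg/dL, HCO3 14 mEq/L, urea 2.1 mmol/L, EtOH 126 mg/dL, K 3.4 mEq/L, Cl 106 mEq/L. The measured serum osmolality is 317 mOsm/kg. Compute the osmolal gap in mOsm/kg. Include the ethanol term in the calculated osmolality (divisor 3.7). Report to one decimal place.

7.3 mOsm/kg

Calculated osmolality = 2·Na + glucose/18 + urea + ethanol/3.7
= 2·134 + 100/18 + 2.1 + 126/3.7
= 268 + 5.56 + 2.10 + 34.05
= 309.71 mOsm/kg ≈ 309.7 mOsm/kg
Osmolar gap = measured − calculated = 317 − 309.7 = 7.3 mOsm/kg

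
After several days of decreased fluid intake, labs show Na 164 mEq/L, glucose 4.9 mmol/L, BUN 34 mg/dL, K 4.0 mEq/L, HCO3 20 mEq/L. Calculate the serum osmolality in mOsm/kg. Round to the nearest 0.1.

345.0 mOsm/kg

Calculated osmolality = 2·Na + glucose + BUN/2.8
= 2·164 + 4.9 + 34/2.8
= 328 + 4.90 + 12.14
= 345.04 mOsm/kg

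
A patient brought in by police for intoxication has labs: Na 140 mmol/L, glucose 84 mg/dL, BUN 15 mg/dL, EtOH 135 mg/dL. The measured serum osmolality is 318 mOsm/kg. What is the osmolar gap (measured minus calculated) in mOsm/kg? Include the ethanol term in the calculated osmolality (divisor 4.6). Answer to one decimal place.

-1.4 mOsm/kg

Calculated osmolality = 2·Na + glucose/18 + BUN/2.8 + ethanol/4.6
= 2·140 + 84/18 + 15/2.8 + 135/4.6
= 280 + 4.67 + 5.36 + 29.35
= 319.38 mOsm/kg ≈ 319.4 mOsm/kg
Osmolar gap = measured − calculated = 318 − 319.4 = -1.4 mOsm/kg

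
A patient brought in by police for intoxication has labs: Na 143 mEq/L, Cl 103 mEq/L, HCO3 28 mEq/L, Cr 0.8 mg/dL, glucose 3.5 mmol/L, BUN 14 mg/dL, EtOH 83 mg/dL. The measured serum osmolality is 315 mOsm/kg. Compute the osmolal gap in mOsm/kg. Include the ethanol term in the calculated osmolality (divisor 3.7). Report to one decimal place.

Calculated osmolality = 2·Na + glucose + BUN/2.8 + ethanol/3.7
= 2·143 + 3.5 + 14/2.8 + 83/3.7
= 286 + 3.50 + 5 + 22.43
= 316.93 mOsm/kg ≈ 316.9 mOsm/kg
Osmolar gap = measured − calculated = 315 − 316.9 = -1.9 mOsm/kg

-1.9 mOsm/kg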